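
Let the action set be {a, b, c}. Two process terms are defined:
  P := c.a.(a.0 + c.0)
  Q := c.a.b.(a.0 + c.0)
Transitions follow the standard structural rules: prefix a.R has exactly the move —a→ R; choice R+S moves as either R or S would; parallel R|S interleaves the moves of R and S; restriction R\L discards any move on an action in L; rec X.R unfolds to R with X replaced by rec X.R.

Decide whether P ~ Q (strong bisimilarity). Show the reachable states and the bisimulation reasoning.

not bisimilar

Reachable graph of P (4 states):
  s0 = c.a.(a.0 + c.0) :: ··c··> s1
  s1 = a.(a.0 + c.0) :: ··a··> s2
  s2 = a.0 + c.0 :: ··a··> s3, ··c··> s3
  s3 = 0 :: ·
Reachable graph of Q (5 states):
  t0 = c.a.b.(a.0 + c.0) :: ··c··> t1
  t1 = a.b.(a.0 + c.0) :: ··a··> t2
  t2 = b.(a.0 + c.0) :: ··b··> t3
  t3 = a.0 + c.0 :: ··a··> t4, ··c··> t4
  t4 = 0 :: ·
Bisimilarity quotient blocks:
  B0 = {s0}
  B1 = {s1}
  B2 = {s2, t3}
  B3 = {s3, t4}
  B4 = {t0}
  B5 = {t1}
  B6 = {t2}
s0 ∈ B0, t0 ∈ B4 → different blocks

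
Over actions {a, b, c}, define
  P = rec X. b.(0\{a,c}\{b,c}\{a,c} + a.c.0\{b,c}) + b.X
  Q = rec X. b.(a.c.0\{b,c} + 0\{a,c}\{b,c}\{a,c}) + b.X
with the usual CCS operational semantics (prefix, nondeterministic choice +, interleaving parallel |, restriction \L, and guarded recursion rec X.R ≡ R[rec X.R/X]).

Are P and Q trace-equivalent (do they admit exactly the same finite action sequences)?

P's transition system — 4 states:
  u0 = rec X. b.(0\{a,c}\{b,c}\{a,c} + a.c.0\{b,c}) + b.X :: -b-> u0, -b-> u1
  u1 = 0\{a,c}\{b,c}\{a,c} + a.c.0\{b,c} :: -a-> u2
  u2 = c.0\{b,c} :: -c-> u3
  u3 = 0\{b,c} :: ·
Q's transition system — 4 states:
  v0 = rec X. b.(a.c.0\{b,c} + 0\{a,c}\{b,c}\{a,c}) + b.X :: -b-> v0, -b-> v1
  v1 = a.c.0\{b,c} + 0\{a,c}\{b,c}\{a,c} :: -a-> v2
  v2 = c.0\{b,c} :: -c-> v3
  v3 = 0\{b,c} :: ·
Partition-refinement fixed point:
  B0 = {u0, v0}
  B1 = {u1, v1}
  B2 = {u2, v2}
  B3 = {u3, v3}
u0 ∈ B0, v0 ∈ B0 → same block
Bisimilar ⇒ trace-equivalent.

YES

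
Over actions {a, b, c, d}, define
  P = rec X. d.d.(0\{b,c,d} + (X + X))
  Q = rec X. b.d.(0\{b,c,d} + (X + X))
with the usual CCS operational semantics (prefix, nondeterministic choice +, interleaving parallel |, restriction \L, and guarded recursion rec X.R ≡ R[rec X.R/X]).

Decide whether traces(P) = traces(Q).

traces(P) ≠ traces(Q) — witness ⟨d⟩

Reachable graph of P (3 states):
  s0 = rec X. d.d.(0\{b,c,d} + (X + X)) | —d→ s1
  s1 = d.(0\{b,c,d} + ((rec X. d.d.(0\{b,c,d} + (X + X))) + (rec X. d.d.(0\{b,c,d} + (X + X))))) | —d→ s2
  s2 = 0\{b,c,d} + ((rec X. d.d.(0\{b,c,d} + (X + X))) + (rec X. d.d.(0\{b,c,d} + (X + X)))) | —d→ s1
Reachable graph of Q (3 states):
  t0 = rec X. b.d.(0\{b,c,d} + (X + X)) | —b→ t1
  t1 = d.(0\{b,c,d} + ((rec X. b.d.(0\{b,c,d} + (X + X))) + (rec X. b.d.(0\{b,c,d} + (X + X))))) | —d→ t2
  t2 = 0\{b,c,d} + ((rec X. b.d.(0\{b,c,d} + (X + X))) + (rec X. b.d.(0\{b,c,d} + (X + X)))) | —b→ t1
Run σ = ⟨d⟩ on P: start {s0}
  [1] d ⇒ {s1}
  — P admits the full trace.
Run σ = ⟨d⟩ on Q: start {t0}
  [1] d ⇒ no successor for Q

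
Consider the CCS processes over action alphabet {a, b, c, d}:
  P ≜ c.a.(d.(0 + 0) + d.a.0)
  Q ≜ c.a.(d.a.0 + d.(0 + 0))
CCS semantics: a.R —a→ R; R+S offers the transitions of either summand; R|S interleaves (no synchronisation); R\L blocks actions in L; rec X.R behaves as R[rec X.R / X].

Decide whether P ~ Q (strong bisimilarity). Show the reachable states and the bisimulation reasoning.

P's transition system — 6 states:
  u0 = c.a.(d.(0 + 0) + d.a.0) has moves -c-> u1
  u1 = a.(d.(0 + 0) + d.a.0) has moves -a-> u2
  u2 = d.(0 + 0) + d.a.0 has moves -d-> u3, -d-> u4
  u3 = 0 + 0 has moves deadlocked
  u4 = a.0 has moves -a-> u5
  u5 = 0 has moves deadlocked
Q's transition system — 6 states:
  v0 = c.a.(d.a.0 + d.(0 + 0)) has moves -c-> v1
  v1 = a.(d.a.0 + d.(0 + 0)) has moves -a-> v2
  v2 = d.a.0 + d.(0 + 0) has moves -d-> v3, -d-> v4
  v3 = 0 + 0 has moves deadlocked
  v4 = a.0 has moves -a-> v5
  v5 = 0 has moves deadlocked
Bisimilarity quotient blocks:
  B0 = {u0, v0}
  B1 = {u1, v1}
  B2 = {u2, v2}
  B3 = {u4, v4}
  B4 = {u3, u5, v3, v5}
u0 ∈ B0, v0 ∈ B0 → same block

bisimilar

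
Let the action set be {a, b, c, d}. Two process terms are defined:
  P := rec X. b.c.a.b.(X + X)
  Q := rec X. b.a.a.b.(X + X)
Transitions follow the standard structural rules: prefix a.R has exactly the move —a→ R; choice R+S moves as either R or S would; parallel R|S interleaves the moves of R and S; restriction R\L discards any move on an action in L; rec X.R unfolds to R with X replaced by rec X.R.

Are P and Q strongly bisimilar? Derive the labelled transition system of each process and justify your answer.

LTS(P): 5 reachable states
  u0 = rec X. b.c.a.b.(X + X) has moves —b→ u1
  u1 = c.a.b.((rec X. b.c.a.b.(X + X)) + (rec X. b.c.a.b.(X + X))) has moves —c→ u2
  u2 = a.b.((rec X. b.c.a.b.(X + X)) + (rec X. b.c.a.b.(X + X))) has moves —a→ u3
  u3 = b.((rec X. b.c.a.b.(X + X)) + (rec X. b.c.a.b.(X + X))) has moves —b→ u4
  u4 = (rec X. b.c.a.b.(X + X)) + (rec X. b.c.a.b.(X + X)) has moves —b→ u1
LTS(Q): 5 reachable states
  v0 = rec X. b.a.a.b.(X + X) has moves —b→ v1
  v1 = a.a.b.((rec X. b.a.a.b.(X + X)) + (rec X. b.a.a.b.(X + X))) has moves —a→ v2
  v2 = a.b.((rec X. b.a.a.b.(X + X)) + (rec X. b.a.a.b.(X + X))) has moves —a→ v3
  v3 = b.((rec X. b.a.a.b.(X + X)) + (rec X. b.a.a.b.(X + X))) has moves —b→ v4
  v4 = (rec X. b.a.a.b.(X + X)) + (rec X. b.a.a.b.(X + X)) has moves —b→ v1
Coarsest stable partition (strong bisimilarity classes):
  B0 = {u0, u4}
  B1 = {u1}
  B2 = {u2}
  B3 = {u3}
  B4 = {v0, v4}
  B5 = {v1}
  B6 = {v2}
  B7 = {v3}
u0 ∈ B0, v0 ∈ B4 → different blocks

NO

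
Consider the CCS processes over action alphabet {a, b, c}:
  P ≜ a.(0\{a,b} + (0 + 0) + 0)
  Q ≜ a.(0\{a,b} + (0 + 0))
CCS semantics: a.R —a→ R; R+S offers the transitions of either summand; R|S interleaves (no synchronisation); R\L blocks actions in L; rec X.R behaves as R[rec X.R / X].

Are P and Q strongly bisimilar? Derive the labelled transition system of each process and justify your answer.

Reachable graph of P (2 states):
  m0 = a.(0\{a,b} + (0 + 0) + 0) → -a-> m1
  m1 = 0\{a,b} + (0 + 0) + 0 → stopped
Reachable graph of Q (2 states):
  n0 = a.(0\{a,b} + (0 + 0)) → -a-> n1
  n1 = 0\{a,b} + (0 + 0) → stopped
Coarsest stable partition (strong bisimilarity classes):
  B0 = {m0, n0}
  B1 = {m1, n1}
m0 ∈ B0, n0 ∈ B0 → same block

YES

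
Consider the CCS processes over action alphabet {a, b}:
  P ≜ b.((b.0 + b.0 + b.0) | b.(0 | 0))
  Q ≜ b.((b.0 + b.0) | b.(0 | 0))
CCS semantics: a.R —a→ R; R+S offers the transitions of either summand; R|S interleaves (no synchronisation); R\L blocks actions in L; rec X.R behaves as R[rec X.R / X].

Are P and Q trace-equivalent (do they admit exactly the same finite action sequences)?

YES

Reachable graph of P (5 states):
  u0 = b.((b.0 + b.0 + b.0) | b.(0 | 0)) :: =b=> u1
  u1 = (b.0 + b.0 + b.0) | b.(0 | 0) :: =b=> u2, =b=> u3
  u2 = (b.0 + b.0 + b.0) | (0 | 0) :: =b=> u4
  u3 = 0 | b.(0 | 0) :: =b=> u4
  u4 = 0 | (0 | 0) :: ∅
Reachable graph of Q (5 states):
  v0 = b.((b.0 + b.0) | b.(0 | 0)) :: =b=> v1
  v1 = (b.0 + b.0) | b.(0 | 0) :: =b=> v2, =b=> v3
  v2 = (b.0 + b.0) | (0 | 0) :: =b=> v4
  v3 = 0 | b.(0 | 0) :: =b=> v4
  v4 = 0 | (0 | 0) :: ∅
Coarsest stable partition (strong bisimilarity classes):
  B0 = {u0, v0}
  B1 = {u1, v1}
  B2 = {u2, u3, v2, v3}
  B3 = {u4, v4}
u0 ∈ B0, v0 ∈ B0 → same block
Bisimilar ⇒ trace-equivalent.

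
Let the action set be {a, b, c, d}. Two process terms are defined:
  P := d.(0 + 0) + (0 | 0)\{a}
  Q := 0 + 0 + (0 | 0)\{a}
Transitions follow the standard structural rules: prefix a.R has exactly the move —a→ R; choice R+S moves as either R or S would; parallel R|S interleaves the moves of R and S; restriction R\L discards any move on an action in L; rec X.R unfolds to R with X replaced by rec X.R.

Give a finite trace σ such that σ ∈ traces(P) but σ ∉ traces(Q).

Reachable graph of P (2 states):
  u0 = d.(0 + 0) + (0 | 0)\{a} | =d=> u1
  u1 = 0 + 0 | (no moves)
Reachable graph of Q (1 states):
  v0 = 0 + 0 + (0 | 0)\{a} | (no moves)
Run σ = ⟨d⟩ on P: start {u0}
  [1] d ⇒ {u1}
  — P admits the full trace.
Run σ = ⟨d⟩ on Q: start {v0}
  [1] d ⇒ ∅  — Q cannot continue

d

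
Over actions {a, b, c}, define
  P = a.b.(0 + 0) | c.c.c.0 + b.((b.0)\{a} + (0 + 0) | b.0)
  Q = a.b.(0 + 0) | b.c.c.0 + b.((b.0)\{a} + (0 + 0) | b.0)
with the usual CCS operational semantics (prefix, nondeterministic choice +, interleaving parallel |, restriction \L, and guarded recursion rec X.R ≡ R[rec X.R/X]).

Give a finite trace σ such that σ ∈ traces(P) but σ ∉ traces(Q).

c

P's transition system — 14 states:
  p0 = a.b.(0 + 0) | c.c.c.0 + b.((b.0)\{a} + (0 + 0) | b.0) ⊢ -a-> p1, -b-> p2, -c-> p3
  p1 = b.(0 + 0) | c.c.c.0 ⊢ -b-> p4, -c-> p5
  p2 = (b.0)\{a} + (0 + 0) | b.0 ⊢ -b-> p6, -b-> p7
  p3 = a.b.(0 + 0) | c.c.0 ⊢ -a-> p5, -c-> p8
  p4 = (0 + 0) | c.c.c.0 ⊢ -c-> p9
  p5 = b.(0 + 0) | c.c.0 ⊢ -b-> p9, -c-> p10
  p6 = (0 + 0) | 0 ⊢ ∅
  p7 = 0\{a} ⊢ ∅
  p8 = a.b.(0 + 0) | c.0 ⊢ -a-> p10, -c-> p11
  p9 = (0 + 0) | c.c.0 ⊢ -c-> p12
  p10 = b.(0 + 0) | c.0 ⊢ -b-> p12, -c-> p13
  p11 = a.b.(0 + 0) | 0 ⊢ -a-> p13
  p12 = (0 + 0) | c.0 ⊢ -c-> p6
  p13 = b.(0 + 0) | 0 ⊢ -b-> p6
Q's transition system — 14 states:
  q0 = a.b.(0 + 0) | b.c.c.0 + b.((b.0)\{a} + (0 + 0) | b.0) ⊢ -a-> q1, -b-> q2, -b-> q3
  q1 = b.(0 + 0) | b.c.c.0 ⊢ -b-> q4, -b-> q5
  q2 = (b.0)\{a} + (0 + 0) | b.0 ⊢ -b-> q6, -b-> q7
  q3 = a.b.(0 + 0) | c.c.0 ⊢ -a-> q5, -c-> q8
  q4 = (0 + 0) | b.c.c.0 ⊢ -b-> q9
  q5 = b.(0 + 0) | c.c.0 ⊢ -b-> q9, -c-> q10
  q6 = (0 + 0) | 0 ⊢ ∅
  q7 = 0\{a} ⊢ ∅
  q8 = a.b.(0 + 0) | c.0 ⊢ -a-> q10, -c-> q11
  q9 = (0 + 0) | c.c.0 ⊢ -c-> q12
  q10 = b.(0 + 0) | c.0 ⊢ -b-> q12, -c-> q13
  q11 = a.b.(0 + 0) | 0 ⊢ -a-> q13
  q12 = (0 + 0) | c.0 ⊢ -c-> q6
  q13 = b.(0 + 0) | 0 ⊢ -b-> q6
Run σ = ⟨c⟩ on P: start {p0}
  step 1 (c): {p3}
  ✓ P
Run σ = ⟨c⟩ on Q: start {q0}
  step 1 (c): ∅ (Q stuck)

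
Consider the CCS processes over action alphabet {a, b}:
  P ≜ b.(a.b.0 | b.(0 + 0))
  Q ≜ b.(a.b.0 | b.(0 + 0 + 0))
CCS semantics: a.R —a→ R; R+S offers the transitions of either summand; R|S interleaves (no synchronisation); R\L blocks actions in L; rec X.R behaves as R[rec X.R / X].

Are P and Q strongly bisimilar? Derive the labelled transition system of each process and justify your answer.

bisimilar

P's transition system — 7 states:
  m0 = b.(a.b.0 | b.(0 + 0)) → -b-> m1
  m1 = a.b.0 | b.(0 + 0) → -a-> m2, -b-> m3
  m2 = b.0 | b.(0 + 0) → -b-> m4, -b-> m5
  m3 = a.b.0 | (0 + 0) → -a-> m5
  m4 = 0 | b.(0 + 0) → -b-> m6
  m5 = b.0 | (0 + 0) → -b-> m6
  m6 = 0 | (0 + 0) → ·
Q's transition system — 7 states:
  n0 = b.(a.b.0 | b.(0 + 0 + 0)) → -b-> n1
  n1 = a.b.0 | b.(0 + 0 + 0) → -a-> n2, -b-> n3
  n2 = b.0 | b.(0 + 0 + 0) → -b-> n4, -b-> n5
  n3 = a.b.0 | (0 + 0 + 0) → -a-> n5
  n4 = 0 | b.(0 + 0 + 0) → -b-> n6
  n5 = b.0 | (0 + 0 + 0) → -b-> n6
  n6 = 0 | (0 + 0 + 0) → ·
Bisimilarity quotient blocks:
  B0 = {m0, n0}
  B1 = {m1, n1}
  B2 = {m2, n2}
  B3 = {m4, m5, n4, n5}
  B4 = {m6, n6}
  B5 = {m3, n3}
m0 ∈ B0, n0 ∈ B0 → same block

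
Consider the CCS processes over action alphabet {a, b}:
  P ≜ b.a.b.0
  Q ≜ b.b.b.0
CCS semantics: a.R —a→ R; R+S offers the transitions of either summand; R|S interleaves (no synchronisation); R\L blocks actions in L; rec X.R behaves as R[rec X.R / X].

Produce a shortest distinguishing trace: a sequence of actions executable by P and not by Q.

LTS(P): 4 reachable states
  p0 = b.a.b.0 :: --b--▸ p1
  p1 = a.b.0 :: --a--▸ p2
  p2 = b.0 :: --b--▸ p3
  p3 = 0 :: ∅
LTS(Q): 4 reachable states
  q0 = b.b.b.0 :: --b--▸ q1
  q1 = b.b.0 :: --b--▸ q2
  q2 = b.0 :: --b--▸ q3
  q3 = 0 :: ∅
Run σ = ⟨ba⟩ on P: start {p0}
  after b @ step 1: {p1}
  after a @ step 2: {p2}
  ✓ P
Run σ = ⟨ba⟩ on Q: start {q0}
  after b @ step 1: {q1}
  after a @ step 2: ∅ (Q stuck)

ba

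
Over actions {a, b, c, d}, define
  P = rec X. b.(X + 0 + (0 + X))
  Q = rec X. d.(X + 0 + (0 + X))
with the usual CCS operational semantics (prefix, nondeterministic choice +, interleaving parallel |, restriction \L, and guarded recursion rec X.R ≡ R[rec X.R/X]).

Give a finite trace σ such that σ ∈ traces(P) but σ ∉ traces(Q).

LTS(P): 2 reachable states
  p0 = rec X. b.(X + 0 + (0 + X)) :: —b→ p1
  p1 = (rec X. b.(X + 0 + (0 + X))) + 0 + (0 + (rec X. b.(X + 0 + (0 + X)))) :: —b→ p1
LTS(Q): 2 reachable states
  q0 = rec X. d.(X + 0 + (0 + X)) :: —d→ q1
  q1 = (rec X. d.(X + 0 + (0 + X))) + 0 + (0 + (rec X. d.(X + 0 + (0 + X)))) :: —d→ q1
Executing b from P (initial set {p0}):
  [1] b ⇒ {p1}
  — P admits the full trace.
Executing b from Q (initial set {q0}):
  [1] b ⇒ ∅  — Q cannot continue

b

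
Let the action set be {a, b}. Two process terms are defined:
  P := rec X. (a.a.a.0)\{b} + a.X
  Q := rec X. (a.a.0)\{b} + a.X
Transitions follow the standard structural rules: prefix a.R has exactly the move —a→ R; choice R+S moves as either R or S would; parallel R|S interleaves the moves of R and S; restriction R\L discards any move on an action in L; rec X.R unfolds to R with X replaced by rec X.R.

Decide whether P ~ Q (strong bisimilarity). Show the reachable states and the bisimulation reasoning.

P ≁ Q

P's transition system — 4 states:
  m0 = rec X. (a.a.a.0)\{b} + a.X has moves -a-> m0, -a-> m1
  m1 = (a.a.0)\{b} has moves -a-> m2
  m2 = (a.0)\{b} has moves -a-> m3
  m3 = 0\{b} has moves deadlocked
Q's transition system — 3 states:
  n0 = rec X. (a.a.0)\{b} + a.X has moves -a-> n0, -a-> n1
  n1 = (a.0)\{b} has moves -a-> n2
  n2 = 0\{b} has moves deadlocked
Bisimilarity quotient blocks:
  B0 = {m0}
  B1 = {m1}
  B2 = {m2, n1}
  B3 = {m3, n2}
  B4 = {n0}
m0 ∈ B0, n0 ∈ B4 → different blocks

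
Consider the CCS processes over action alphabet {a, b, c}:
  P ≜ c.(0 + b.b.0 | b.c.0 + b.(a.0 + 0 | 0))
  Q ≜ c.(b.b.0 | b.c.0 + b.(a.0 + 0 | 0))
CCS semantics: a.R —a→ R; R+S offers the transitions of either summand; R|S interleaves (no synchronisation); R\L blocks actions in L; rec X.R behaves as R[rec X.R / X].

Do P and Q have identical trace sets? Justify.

YES

Reachable graph of P (12 states):
  u0 = c.(0 + b.b.0 | b.c.0 + b.(a.0 + 0 | 0)) ⊢ -c-> u1
  u1 = 0 + b.b.0 | b.c.0 + b.(a.0 + 0 | 0) ⊢ -b-> u2, -b-> u3, -b-> u4
  u2 = a.0 + 0 | 0 ⊢ -a-> u5
  u3 = b.0 | b.c.0 ⊢ -b-> u6, -b-> u7
  u4 = b.b.0 | c.0 ⊢ -b-> u7, -c-> u8
  u5 = 0 ⊢ deadlocked
  u6 = 0 | b.c.0 ⊢ -b-> u9
  u7 = b.0 | c.0 ⊢ -b-> u9, -c-> u10
  u8 = b.b.0 | 0 ⊢ -b-> u10
  u9 = 0 | c.0 ⊢ -c-> u11
  u10 = b.0 | 0 ⊢ -b-> u11
  u11 = 0 | 0 ⊢ deadlocked
Reachable graph of Q (12 states):
  v0 = c.(b.b.0 | b.c.0 + b.(a.0 + 0 | 0)) ⊢ -c-> v1
  v1 = b.b.0 | b.c.0 + b.(a.0 + 0 | 0) ⊢ -b-> v2, -b-> v3, -b-> v4
  v2 = a.0 + 0 | 0 ⊢ -a-> v5
  v3 = b.0 | b.c.0 ⊢ -b-> v6, -b-> v7
  v4 = b.b.0 | c.0 ⊢ -b-> v7, -c-> v8
  v5 = 0 ⊢ deadlocked
  v6 = 0 | b.c.0 ⊢ -b-> v9
  v7 = b.0 | c.0 ⊢ -b-> v9, -c-> v10
  v8 = b.b.0 | 0 ⊢ -b-> v10
  v9 = 0 | c.0 ⊢ -c-> v11
  v10 = b.0 | 0 ⊢ -b-> v11
  v11 = 0 | 0 ⊢ deadlocked
Bisimilarity quotient blocks:
  B0 = {u0, v0}
  B1 = {u1, v1}
  B2 = {u2, v2}
  B3 = {u11, u5, v11, v5}
  B4 = {u4, v4}
  B5 = {u8, v8}
  B6 = {u10, v10}
  B7 = {u7, v7}
  B8 = {u9, v9}
  B9 = {u3, v3}
  B10 = {u6, v6}
u0 ∈ B0, v0 ∈ B0 → same block
Bisimilar ⇒ trace-equivalent.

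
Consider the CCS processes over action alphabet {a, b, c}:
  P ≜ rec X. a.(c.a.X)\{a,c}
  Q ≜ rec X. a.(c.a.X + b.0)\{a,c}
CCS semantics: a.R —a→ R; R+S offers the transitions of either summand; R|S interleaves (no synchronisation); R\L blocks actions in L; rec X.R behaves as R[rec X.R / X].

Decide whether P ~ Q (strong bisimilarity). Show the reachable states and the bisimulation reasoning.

P's transition system — 2 states:
  s0 = rec X. a.(c.a.X)\{a,c} ⊢ --a--▸ s1
  s1 = (c.a.(rec X. a.(c.a.X)\{a,c}))\{a,c} ⊢ (no moves)
Q's transition system — 3 states:
  t0 = rec X. a.(c.a.X + b.0)\{a,c} ⊢ --a--▸ t1
  t1 = (c.a.(rec X. a.(c.a.X + b.0)\{a,c}) + b.0)\{a,c} ⊢ --b--▸ t2
  t2 = 0\{a,c} ⊢ (no moves)
Coarsest stable partition (strong bisimilarity classes):
  B0 = {s0}
  B1 = {s1, t2}
  B2 = {t0}
  B3 = {t1}
s0 ∈ B0, t0 ∈ B2 → different blocks

NO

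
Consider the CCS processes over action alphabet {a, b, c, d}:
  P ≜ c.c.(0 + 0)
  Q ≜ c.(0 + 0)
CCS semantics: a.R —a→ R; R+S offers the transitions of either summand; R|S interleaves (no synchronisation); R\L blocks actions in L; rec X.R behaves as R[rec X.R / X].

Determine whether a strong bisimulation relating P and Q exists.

not bisimilar

Reachable graph of P (3 states):
  u0 = c.c.(0 + 0) ⊢ --c--▸ u1
  u1 = c.(0 + 0) ⊢ --c--▸ u2
  u2 = 0 + 0 ⊢ stopped
Reachable graph of Q (2 states):
  v0 = c.(0 + 0) ⊢ --c--▸ v1
  v1 = 0 + 0 ⊢ stopped
Bisimilarity quotient blocks:
  B0 = {u0}
  B1 = {u1, v0}
  B2 = {u2, v1}
u0 ∈ B0, v0 ∈ B1 → different blocks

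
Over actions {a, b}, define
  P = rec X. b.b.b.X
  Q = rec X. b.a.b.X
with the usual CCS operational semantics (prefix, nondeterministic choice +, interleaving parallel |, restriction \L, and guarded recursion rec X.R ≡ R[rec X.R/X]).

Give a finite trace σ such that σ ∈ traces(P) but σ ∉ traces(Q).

P's transition system — 3 states:
  u0 = rec X. b.b.b.X → -b-> u1
  u1 = b.b.(rec X. b.b.b.X) → -b-> u2
  u2 = b.(rec X. b.b.b.X) → -b-> u0
Q's transition system — 3 states:
  v0 = rec X. b.a.b.X → -b-> v1
  v1 = a.b.(rec X. b.a.b.X) → -a-> v2
  v2 = b.(rec X. b.a.b.X) → -b-> v0
Executing bb from P (initial set {u0}):
  [1] b ⇒ {u1}
  [2] b ⇒ {u2}
  P completes σ.
Executing bb from Q (initial set {v0}):
  [1] b ⇒ {v1}
  [2] b ⇒ ∅ (Q stuck)

bb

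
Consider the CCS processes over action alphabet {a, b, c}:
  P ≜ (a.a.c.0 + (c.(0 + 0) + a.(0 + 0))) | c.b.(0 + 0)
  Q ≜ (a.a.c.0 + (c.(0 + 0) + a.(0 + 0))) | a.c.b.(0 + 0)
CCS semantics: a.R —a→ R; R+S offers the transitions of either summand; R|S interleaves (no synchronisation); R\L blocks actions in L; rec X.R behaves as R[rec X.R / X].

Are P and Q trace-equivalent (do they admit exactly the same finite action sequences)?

trace-distinct — witness ⟨cb⟩

Reachable graph of P (15 states):
  u0 = (a.a.c.0 + (c.(0 + 0) + a.(0 + 0))) | c.b.(0 + 0) → ··a··> u1, ··a··> u2, ··c··> u1, ··c··> u3
  u1 = (0 + 0) | c.b.(0 + 0) → ··c··> u4
  u2 = a.c.0 | c.b.(0 + 0) → ··a··> u5, ··c··> u6
  u3 = (a.a.c.0 + (c.(0 + 0) + a.(0 + 0))) | b.(0 + 0) → ··a··> u4, ··a··> u6, ··b··> u7, ··c··> u4
  u4 = (0 + 0) | b.(0 + 0) → ··b··> u8
  u5 = c.0 | c.b.(0 + 0) → ··c··> u10, ··c··> u9
  u6 = a.c.0 | b.(0 + 0) → ··a··> u10, ··b··> u11
  u7 = (a.a.c.0 + (c.(0 + 0) + a.(0 + 0))) | (0 + 0) → ··a··> u11, ··a··> u8, ··c··> u8
  u8 = (0 + 0) | (0 + 0) → deadlocked
  u9 = 0 | c.b.(0 + 0) → ··c··> u12
  u10 = c.0 | b.(0 + 0) → ··b··> u13, ··c··> u12
  u11 = a.c.0 | (0 + 0) → ··a··> u13
  u12 = 0 | b.(0 + 0) → ··b··> u14
  u13 = c.0 | (0 + 0) → ··c··> u14
  u14 = 0 | (0 + 0) → deadlocked
Reachable graph of Q (20 states):
  v0 = (a.a.c.0 + (c.(0 + 0) + a.(0 + 0))) | a.c.b.(0 + 0) → ··a··> v1, ··a··> v2, ··a··> v3, ··c··> v1
  v1 = (0 + 0) | a.c.b.(0 + 0) → ··a··> v4
  v2 = (a.a.c.0 + (c.(0 + 0) + a.(0 + 0))) | c.b.(0 + 0) → ··a··> v4, ··a··> v5, ··c··> v4, ··c··> v6
  v3 = a.c.0 | a.c.b.(0 + 0) → ··a··> v5, ··a··> v7
  v4 = (0 + 0) | c.b.(0 + 0) → ··c··> v8
  v5 = a.c.0 | c.b.(0 + 0) → ··a··> v9, ··c··> v10
  v6 = (a.a.c.0 + (c.(0 + 0) + a.(0 + 0))) | b.(0 + 0) → ··a··> v10, ··a··> v8, ··b··> v11, ··c··> v8
  v7 = c.0 | a.c.b.(0 + 0) → ··a··> v9, ··c··> v12
  v8 = (0 + 0) | b.(0 + 0) → ··b··> v13
  v9 = c.0 | c.b.(0 + 0) → ··c··> v14, ··c··> v15
  v10 = a.c.0 | b.(0 + 0) → ··a··> v15, ··b··> v16
  v11 = (a.a.c.0 + (c.(0 + 0) + a.(0 + 0))) | (0 + 0) → ··a··> v13, ··a··> v16, ··c··> v13
  v12 = 0 | a.c.b.(0 + 0) → ··a··> v14
  v13 = (0 + 0) | (0 + 0) → deadlocked
  v14 = 0 | c.b.(0 + 0) → ··c··> v17
  v15 = c.0 | b.(0 + 0) → ··b··> v18, ··c··> v17
  v16 = a.c.0 | (0 + 0) → ··a··> v18
  v17 = 0 | b.(0 + 0) → ··b··> v19
  v18 = c.0 | (0 + 0) → ··c··> v19
  v19 = 0 | (0 + 0) → deadlocked
Executing cb from P (initial set {u0}):
  [1] c ⇒ {u1, u3}
  [2] b ⇒ {u7}
  P completes σ.
Executing cb from Q (initial set {v0}):
  [1] c ⇒ {v1}
  [2] b ⇒ ∅ (Q stuck)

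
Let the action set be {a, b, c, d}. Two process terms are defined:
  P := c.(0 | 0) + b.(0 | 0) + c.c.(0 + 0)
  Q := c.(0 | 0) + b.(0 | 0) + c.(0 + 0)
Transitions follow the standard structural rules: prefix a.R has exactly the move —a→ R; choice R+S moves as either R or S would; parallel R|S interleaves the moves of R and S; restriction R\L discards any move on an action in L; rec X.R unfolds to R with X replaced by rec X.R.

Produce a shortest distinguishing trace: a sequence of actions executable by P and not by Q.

P's transition system — 4 states:
  u0 = c.(0 | 0) + b.(0 | 0) + c.c.(0 + 0) :: =b=> u1, =c=> u1, =c=> u2
  u1 = 0 | 0 :: ∅
  u2 = c.(0 + 0) :: =c=> u3
  u3 = 0 + 0 :: ∅
Q's transition system — 3 states:
  v0 = c.(0 | 0) + b.(0 | 0) + c.(0 + 0) :: =b=> v1, =c=> v1, =c=> v2
  v1 = 0 | 0 :: ∅
  v2 = 0 + 0 :: ∅
Trace ⟨cc⟩ through P, begin at {u0}:
  step 1 (c): {u1, u2}
  step 2 (c): {u3}
  — P admits the full trace.
Trace ⟨cc⟩ through Q, begin at {v0}:
  step 1 (c): {v1, v2}
  step 2 (c): ∅  — Q cannot continue

cc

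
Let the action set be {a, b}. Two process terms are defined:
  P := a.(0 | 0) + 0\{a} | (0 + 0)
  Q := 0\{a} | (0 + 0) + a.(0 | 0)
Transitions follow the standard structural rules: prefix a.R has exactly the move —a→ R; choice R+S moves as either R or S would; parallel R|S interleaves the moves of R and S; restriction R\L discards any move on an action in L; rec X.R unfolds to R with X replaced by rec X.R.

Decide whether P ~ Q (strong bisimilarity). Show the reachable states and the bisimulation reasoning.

P ~ Q

LTS(P): 2 reachable states
  u0 = a.(0 | 0) + 0\{a} | (0 + 0) | =a=> u1
  u1 = 0 | 0 | stopped
LTS(Q): 2 reachable states
  v0 = 0\{a} | (0 + 0) + a.(0 | 0) | =a=> v1
  v1 = 0 | 0 | stopped
Coarsest stable partition (strong bisimilarity classes):
  B0 = {u0, v0}
  B1 = {u1, v1}
u0 ∈ B0, v0 ∈ B0 → same block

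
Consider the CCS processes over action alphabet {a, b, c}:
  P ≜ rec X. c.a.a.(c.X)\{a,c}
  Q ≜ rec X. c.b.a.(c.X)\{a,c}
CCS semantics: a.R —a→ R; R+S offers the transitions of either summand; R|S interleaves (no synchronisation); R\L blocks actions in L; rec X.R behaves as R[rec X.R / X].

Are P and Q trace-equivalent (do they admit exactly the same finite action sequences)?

trace-distinct — witness ⟨ca⟩

P's transition system — 4 states:
  u0 = rec X. c.a.a.(c.X)\{a,c} :: --c--▸ u1
  u1 = a.a.(c.(rec X. c.a.a.(c.X)\{a,c}))\{a,c} :: --a--▸ u2
  u2 = a.(c.(rec X. c.a.a.(c.X)\{a,c}))\{a,c} :: --a--▸ u3
  u3 = (c.(rec X. c.a.a.(c.X)\{a,c}))\{a,c} :: (no moves)
Q's transition system — 4 states:
  v0 = rec X. c.b.a.(c.X)\{a,c} :: --c--▸ v1
  v1 = b.a.(c.(rec X. c.b.a.(c.X)\{a,c}))\{a,c} :: --b--▸ v2
  v2 = a.(c.(rec X. c.b.a.(c.X)\{a,c}))\{a,c} :: --a--▸ v3
  v3 = (c.(rec X. c.b.a.(c.X)\{a,c}))\{a,c} :: (no moves)
Trace ⟨ca⟩ through P, begin at {u0}:
  step 1 (c): {u1}
  step 2 (a): {u2}
  — P admits the full trace.
Trace ⟨ca⟩ through Q, begin at {v0}:
  step 1 (c): {v1}
  step 2 (a): ∅  — Q cannot continue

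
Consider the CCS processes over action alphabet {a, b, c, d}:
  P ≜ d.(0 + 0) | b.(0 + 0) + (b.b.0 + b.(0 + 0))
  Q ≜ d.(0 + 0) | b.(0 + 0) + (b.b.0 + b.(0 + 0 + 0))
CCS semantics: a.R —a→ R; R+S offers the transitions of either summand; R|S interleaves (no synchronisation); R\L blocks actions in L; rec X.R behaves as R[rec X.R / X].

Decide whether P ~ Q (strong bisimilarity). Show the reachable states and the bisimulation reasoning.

P ~ Q

LTS(P): 7 reachable states
  p0 = d.(0 + 0) | b.(0 + 0) + (b.b.0 + b.(0 + 0)) → —b→ p1, —b→ p2, —b→ p3, —d→ p4
  p1 = 0 + 0 → ∅
  p2 = b.0 → —b→ p5
  p3 = d.(0 + 0) | (0 + 0) → —d→ p6
  p4 = (0 + 0) | b.(0 + 0) → —b→ p6
  p5 = 0 → ∅
  p6 = (0 + 0) | (0 + 0) → ∅
LTS(Q): 7 reachable states
  q0 = d.(0 + 0) | b.(0 + 0) + (b.b.0 + b.(0 + 0 + 0)) → —b→ q1, —b→ q2, —b→ q3, —d→ q4
  q1 = 0 + 0 + 0 → ∅
  q2 = b.0 → —b→ q5
  q3 = d.(0 + 0) | (0 + 0) → —d→ q6
  q4 = (0 + 0) | b.(0 + 0) → —b→ q6
  q5 = 0 → ∅
  q6 = (0 + 0) | (0 + 0) → ∅
Partition-refinement fixed point:
  B0 = {p0, q0}
  B1 = {p1, p5, p6, q1, q5, q6}
  B2 = {p2, p4, q2, q4}
  B3 = {p3, q3}
p0 ∈ B0, q0 ∈ B0 → same block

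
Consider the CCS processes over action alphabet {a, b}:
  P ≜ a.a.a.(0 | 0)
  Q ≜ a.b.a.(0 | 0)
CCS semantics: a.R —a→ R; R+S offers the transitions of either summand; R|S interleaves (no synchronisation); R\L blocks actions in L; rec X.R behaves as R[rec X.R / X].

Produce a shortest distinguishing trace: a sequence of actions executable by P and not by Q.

aa

Reachable graph of P (4 states):
  s0 = a.a.a.(0 | 0) ⊢ ··a··> s1
  s1 = a.a.(0 | 0) ⊢ ··a··> s2
  s2 = a.(0 | 0) ⊢ ··a··> s3
  s3 = 0 | 0 ⊢ ∅
Reachable graph of Q (4 states):
  t0 = a.b.a.(0 | 0) ⊢ ··a··> t1
  t1 = b.a.(0 | 0) ⊢ ··b··> t2
  t2 = a.(0 | 0) ⊢ ··a··> t3
  t3 = 0 | 0 ⊢ ∅
Run σ = ⟨aa⟩ on P: start {s0}
  step 1 (a): {s1}
  step 2 (a): {s2}
  P completes σ.
Run σ = ⟨aa⟩ on Q: start {t0}
  step 1 (a): {t1}
  step 2 (a): ∅ (Q stuck)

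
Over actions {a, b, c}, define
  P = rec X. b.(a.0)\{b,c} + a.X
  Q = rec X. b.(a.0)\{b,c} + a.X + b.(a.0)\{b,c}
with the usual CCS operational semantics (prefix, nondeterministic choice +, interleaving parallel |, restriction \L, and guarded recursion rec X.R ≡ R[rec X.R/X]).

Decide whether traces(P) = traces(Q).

YES

P's transition system — 3 states:
  u0 = rec X. b.(a.0)\{b,c} + a.X | ··a··> u0, ··b··> u1
  u1 = (a.0)\{b,c} | ··a··> u2
  u2 = 0\{b,c} | (no moves)
Q's transition system — 3 states:
  v0 = rec X. b.(a.0)\{b,c} + a.X + b.(a.0)\{b,c} | ··a··> v0, ··b··> v1
  v1 = (a.0)\{b,c} | ··a··> v2
  v2 = 0\{b,c} | (no moves)
Coarsest stable partition (strong bisimilarity classes):
  B0 = {u0, v0}
  B1 = {u1, v1}
  B2 = {u2, v2}
u0 ∈ B0, v0 ∈ B0 → same block
Bisimilar ⇒ trace-equivalent.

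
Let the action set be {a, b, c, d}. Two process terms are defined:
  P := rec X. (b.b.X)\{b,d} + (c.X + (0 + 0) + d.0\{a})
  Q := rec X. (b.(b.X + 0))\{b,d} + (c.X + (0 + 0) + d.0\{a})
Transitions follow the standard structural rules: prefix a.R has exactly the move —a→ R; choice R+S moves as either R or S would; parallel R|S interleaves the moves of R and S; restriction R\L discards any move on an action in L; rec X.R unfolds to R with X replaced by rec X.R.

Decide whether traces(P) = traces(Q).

Reachable graph of P (2 states):
  m0 = rec X. (b.b.X)\{b,d} + (c.X + (0 + 0) + d.0\{a}) ⊢ -c-> m0, -d-> m1
  m1 = 0\{a} ⊢ ∅
Reachable graph of Q (2 states):
  n0 = rec X. (b.(b.X + 0))\{b,d} + (c.X + (0 + 0) + d.0\{a}) ⊢ -c-> n0, -d-> n1
  n1 = 0\{a} ⊢ ∅
Bisimilarity quotient blocks:
  B0 = {m0, n0}
  B1 = {m1, n1}
m0 ∈ B0, n0 ∈ B0 → same block
Bisimilar ⇒ trace-equivalent.

YES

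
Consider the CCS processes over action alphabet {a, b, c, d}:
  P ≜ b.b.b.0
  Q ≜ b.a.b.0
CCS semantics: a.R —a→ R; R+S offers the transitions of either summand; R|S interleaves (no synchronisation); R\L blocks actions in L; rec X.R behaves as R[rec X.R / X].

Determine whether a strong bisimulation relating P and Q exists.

P ≁ Q

P's transition system — 4 states:
  s0 = b.b.b.0 :: ··b··> s1
  s1 = b.b.0 :: ··b··> s2
  s2 = b.0 :: ··b··> s3
  s3 = 0 :: ∅
Q's transition system — 4 states:
  t0 = b.a.b.0 :: ··b··> t1
  t1 = a.b.0 :: ··a··> t2
  t2 = b.0 :: ··b··> t3
  t3 = 0 :: ∅
Bisimilarity quotient blocks:
  B0 = {s0}
  B1 = {s1}
  B2 = {s2, t2}
  B3 = {s3, t3}
  B4 = {t0}
  B5 = {t1}
s0 ∈ B0, t0 ∈ B4 → different blocks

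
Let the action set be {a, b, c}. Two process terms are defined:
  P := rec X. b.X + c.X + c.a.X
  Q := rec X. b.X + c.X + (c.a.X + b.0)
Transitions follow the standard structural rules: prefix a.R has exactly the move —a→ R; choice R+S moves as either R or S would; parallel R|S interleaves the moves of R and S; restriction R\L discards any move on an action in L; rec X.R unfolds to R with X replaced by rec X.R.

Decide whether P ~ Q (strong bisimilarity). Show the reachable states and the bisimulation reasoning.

P's transition system — 2 states:
  u0 = rec X. b.X + c.X + c.a.X :: ··b··> u0, ··c··> u0, ··c··> u1
  u1 = a.(rec X. b.X + c.X + c.a.X) :: ··a··> u0
Q's transition system — 3 states:
  v0 = rec X. b.X + c.X + (c.a.X + b.0) :: ··b··> v0, ··b··> v1, ··c··> v0, ··c··> v2
  v1 = 0 :: ∅
  v2 = a.(rec X. b.X + c.X + (c.a.X + b.0)) :: ··a··> v0
Partition-refinement fixed point:
  B0 = {u0}
  B1 = {u1}
  B2 = {v0}
  B3 = {v2}
  B4 = {v1}
u0 ∈ B0, v0 ∈ B2 → different blocks

not bisimilar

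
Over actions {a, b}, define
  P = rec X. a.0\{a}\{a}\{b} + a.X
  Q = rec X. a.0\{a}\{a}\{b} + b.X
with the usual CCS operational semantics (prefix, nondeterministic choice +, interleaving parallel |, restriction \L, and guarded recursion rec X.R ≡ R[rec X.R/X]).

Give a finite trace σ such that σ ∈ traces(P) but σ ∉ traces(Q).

P's transition system — 2 states:
  p0 = rec X. a.0\{a}\{a}\{b} + a.X :: —a→ p0, —a→ p1
  p1 = 0\{a}\{a}\{b} :: deadlocked
Q's transition system — 2 states:
  q0 = rec X. a.0\{a}\{a}\{b} + b.X :: —a→ q1, —b→ q0
  q1 = 0\{a}\{a}\{b} :: deadlocked
Run σ = ⟨aa⟩ on P: start {p0}
  step 1 (a): {p0, p1}
  step 2 (a): {p0, p1}
  — P admits the full trace.
Run σ = ⟨aa⟩ on Q: start {q0}
  step 1 (a): {q1}
  step 2 (a): no successor for Q

aa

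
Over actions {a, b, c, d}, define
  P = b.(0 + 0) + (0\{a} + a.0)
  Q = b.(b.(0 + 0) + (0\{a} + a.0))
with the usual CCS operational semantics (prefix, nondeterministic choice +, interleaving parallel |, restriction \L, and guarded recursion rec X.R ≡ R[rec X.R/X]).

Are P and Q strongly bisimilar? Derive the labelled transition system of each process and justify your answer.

NO

LTS(P): 3 reachable states
  s0 = b.(0 + 0) + (0\{a} + a.0) | —a→ s1, —b→ s2
  s1 = 0 | (no moves)
  s2 = 0 + 0 | (no moves)
LTS(Q): 4 reachable states
  t0 = b.(b.(0 + 0) + (0\{a} + a.0)) | —b→ t1
  t1 = b.(0 + 0) + (0\{a} + a.0) | —a→ t2, —b→ t3
  t2 = 0 | (no moves)
  t3 = 0 + 0 | (no moves)
Partition-refinement fixed point:
  B0 = {s0, t1}
  B1 = {s1, s2, t2, t3}
  B2 = {t0}
s0 ∈ B0, t0 ∈ B2 → different blocks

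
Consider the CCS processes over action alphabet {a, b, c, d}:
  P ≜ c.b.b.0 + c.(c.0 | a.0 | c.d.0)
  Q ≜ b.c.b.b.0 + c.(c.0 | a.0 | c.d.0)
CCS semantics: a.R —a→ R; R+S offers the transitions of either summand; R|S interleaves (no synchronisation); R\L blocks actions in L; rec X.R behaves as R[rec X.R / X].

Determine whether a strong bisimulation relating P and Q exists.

P ≁ Q

Reachable graph of P (16 states):
  u0 = c.b.b.0 + c.(c.0 | a.0 | c.d.0) has moves --c--▸ u1, --c--▸ u2
  u1 = b.b.0 has moves --b--▸ u3
  u2 = c.0 | a.0 | c.d.0 has moves --a--▸ u4, --c--▸ u5, --c--▸ u6
  u3 = b.0 has moves --b--▸ u7
  u4 = c.0 | 0 | c.d.0 has moves --c--▸ u8, --c--▸ u9
  u5 = 0 | a.0 | c.d.0 has moves --a--▸ u8, --c--▸ u10
  u6 = c.0 | a.0 | d.0 has moves --a--▸ u9, --c--▸ u10, --d--▸ u11
  u7 = 0 has moves ∅
  u8 = 0 | 0 | c.d.0 has moves --c--▸ u12
  u9 = c.0 | 0 | d.0 has moves --c--▸ u12, --d--▸ u13
  u10 = 0 | a.0 | d.0 has moves --a--▸ u12, --d--▸ u14
  u11 = c.0 | a.0 | 0 has moves --a--▸ u13, --c--▸ u14
  u12 = 0 | 0 | d.0 has moves --d--▸ u15
  u13 = c.0 | 0 | 0 has moves --c--▸ u15
  u14 = 0 | a.0 | 0 has moves --a--▸ u15
  u15 = 0 | 0 | 0 has moves ∅
Reachable graph of Q (17 states):
  v0 = b.c.b.b.0 + c.(c.0 | a.0 | c.d.0) has moves --b--▸ v1, --c--▸ v2
  v1 = c.b.b.0 has moves --c--▸ v3
  v2 = c.0 | a.0 | c.d.0 has moves --a--▸ v4, --c--▸ v5, --c--▸ v6
  v3 = b.b.0 has moves --b--▸ v7
  v4 = c.0 | 0 | c.d.0 has moves --c--▸ v8, --c--▸ v9
  v5 = 0 | a.0 | c.d.0 has moves --a--▸ v8, --c--▸ v10
  v6 = c.0 | a.0 | d.0 has moves --a--▸ v9, --c--▸ v10, --d--▸ v11
  v7 = b.0 has moves --b--▸ v12
  v8 = 0 | 0 | c.d.0 has moves --c--▸ v13
  v9 = c.0 | 0 | d.0 has moves --c--▸ v13, --d--▸ v14
  v10 = 0 | a.0 | d.0 has moves --a--▸ v13, --d--▸ v15
  v11 = c.0 | a.0 | 0 has moves --a--▸ v14, --c--▸ v15
  v12 = 0 has moves ∅
  v13 = 0 | 0 | d.0 has moves --d--▸ v16
  v14 = c.0 | 0 | 0 has moves --c--▸ v16
  v15 = 0 | a.0 | 0 has moves --a--▸ v16
  v16 = 0 | 0 | 0 has moves ∅
Partition-refinement fixed point:
  B0 = {u0}
  B1 = {u1, v3}
  B2 = {u3, v7}
  B3 = {u15, u7, v12, v16}
  B4 = {u2, v2}
  B5 = {u6, v6}
  B6 = {u9, v9}
  B7 = {u13, v14}
  B8 = {u12, v13}
  B9 = {u10, v10}
  B10 = {u14, v15}
  B11 = {u11, v11}
  B12 = {u4, v4}
  B13 = {u8, v8}
  B14 = {u5, v5}
  B15 = {v0}
  B16 = {v1}
u0 ∈ B0, v0 ∈ B15 → different blocks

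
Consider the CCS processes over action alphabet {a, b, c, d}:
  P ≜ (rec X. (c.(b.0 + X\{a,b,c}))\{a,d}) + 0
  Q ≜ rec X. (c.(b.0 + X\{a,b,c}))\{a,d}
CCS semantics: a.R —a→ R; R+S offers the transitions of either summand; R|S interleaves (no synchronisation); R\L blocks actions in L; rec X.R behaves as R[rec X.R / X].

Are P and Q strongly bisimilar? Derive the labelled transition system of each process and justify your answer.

LTS(P): 3 reachable states
  u0 = (rec X. (c.(b.0 + X\{a,b,c}))\{a,d}) + 0 | —c→ u1
  u1 = (b.0 + (rec X. (c.(b.0 + X\{a,b,c}))\{a,d})\{a,b,c})\{a,d} | —b→ u2
  u2 = 0\{a,d} | ·
LTS(Q): 3 reachable states
  v0 = rec X. (c.(b.0 + X\{a,b,c}))\{a,d} | —c→ v1
  v1 = (b.0 + (rec X. (c.(b.0 + X\{a,b,c}))\{a,d})\{a,b,c})\{a,d} | —b→ v2
  v2 = 0\{a,d} | ·
Bisimilarity quotient blocks:
  B0 = {u0, v0}
  B1 = {u1, v1}
  B2 = {u2, v2}
u0 ∈ B0, v0 ∈ B0 → same block

bisimilar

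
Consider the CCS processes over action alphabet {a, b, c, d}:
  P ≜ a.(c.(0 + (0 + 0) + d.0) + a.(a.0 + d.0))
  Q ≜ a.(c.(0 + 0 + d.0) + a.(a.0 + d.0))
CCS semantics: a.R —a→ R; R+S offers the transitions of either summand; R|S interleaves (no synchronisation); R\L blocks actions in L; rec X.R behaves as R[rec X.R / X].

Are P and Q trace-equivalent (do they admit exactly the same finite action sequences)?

LTS(P): 5 reachable states
  m0 = a.(c.(0 + (0 + 0) + d.0) + a.(a.0 + d.0)) has moves ··a··> m1
  m1 = c.(0 + (0 + 0) + d.0) + a.(a.0 + d.0) has moves ··a··> m2, ··c··> m3
  m2 = a.0 + d.0 has moves ··a··> m4, ··d··> m4
  m3 = 0 + (0 + 0) + d.0 has moves ··d··> m4
  m4 = 0 has moves (no moves)
LTS(Q): 5 reachable states
  n0 = a.(c.(0 + 0 + d.0) + a.(a.0 + d.0)) has moves ··a··> n1
  n1 = c.(0 + 0 + d.0) + a.(a.0 + d.0) has moves ··a··> n2, ··c··> n3
  n2 = a.0 + d.0 has moves ··a··> n4, ··d··> n4
  n3 = 0 + 0 + d.0 has moves ··d··> n4
  n4 = 0 has moves (no moves)
Bisimilarity quotient blocks:
  B0 = {m0, n0}
  B1 = {m1, n1}
  B2 = {m2, n2}
  B3 = {m4, n4}
  B4 = {m3, n3}
m0 ∈ B0, n0 ∈ B0 → same block
Bisimilar ⇒ trace-equivalent.

traces(P) = traces(Q)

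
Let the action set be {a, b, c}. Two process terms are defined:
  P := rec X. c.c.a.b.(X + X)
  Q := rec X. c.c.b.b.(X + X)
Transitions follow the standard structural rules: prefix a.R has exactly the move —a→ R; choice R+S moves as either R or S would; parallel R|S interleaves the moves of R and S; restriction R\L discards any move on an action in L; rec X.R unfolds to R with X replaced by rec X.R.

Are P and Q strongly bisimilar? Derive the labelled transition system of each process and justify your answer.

not bisimilar

Reachable graph of P (5 states):
  p0 = rec X. c.c.a.b.(X + X) ⊢ =c=> p1
  p1 = c.a.b.((rec X. c.c.a.b.(X + X)) + (rec X. c.c.a.b.(X + X))) ⊢ =c=> p2
  p2 = a.b.((rec X. c.c.a.b.(X + X)) + (rec X. c.c.a.b.(X + X))) ⊢ =a=> p3
  p3 = b.((rec X. c.c.a.b.(X + X)) + (rec X. c.c.a.b.(X + X))) ⊢ =b=> p4
  p4 = (rec X. c.c.a.b.(X + X)) + (rec X. c.c.a.b.(X + X)) ⊢ =c=> p1
Reachable graph of Q (5 states):
  q0 = rec X. c.c.b.b.(X + X) ⊢ =c=> q1
  q1 = c.b.b.((rec X. c.c.b.b.(X + X)) + (rec X. c.c.b.b.(X + X))) ⊢ =c=> q2
  q2 = b.b.((rec X. c.c.b.b.(X + X)) + (rec X. c.c.b.b.(X + X))) ⊢ =b=> q3
  q3 = b.((rec X. c.c.b.b.(X + X)) + (rec X. c.c.b.b.(X + X))) ⊢ =b=> q4
  q4 = (rec X. c.c.b.b.(X + X)) + (rec X. c.c.b.b.(X + X)) ⊢ =c=> q1
Bisimilarity quotient blocks:
  B0 = {p0, p4}
  B1 = {p1}
  B2 = {p2}
  B3 = {p3}
  B4 = {q0, q4}
  B5 = {q1}
  B6 = {q2}
  B7 = {q3}
p0 ∈ B0, q0 ∈ B4 → different blocks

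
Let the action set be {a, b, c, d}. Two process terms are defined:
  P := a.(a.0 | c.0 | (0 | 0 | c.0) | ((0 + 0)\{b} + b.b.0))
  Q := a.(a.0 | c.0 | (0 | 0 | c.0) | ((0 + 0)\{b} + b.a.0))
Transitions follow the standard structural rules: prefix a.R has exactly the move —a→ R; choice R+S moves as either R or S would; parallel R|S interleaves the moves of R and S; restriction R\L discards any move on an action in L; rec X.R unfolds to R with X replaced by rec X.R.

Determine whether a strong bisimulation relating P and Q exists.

Reachable graph of P (25 states):
  s0 = a.(a.0 | c.0 | (0 | 0 | c.0) | ((0 + 0)\{b} + b.b.0)) has moves —a→ s1
  s1 = a.0 | c.0 | (0 | 0 | c.0) | ((0 + 0)\{b} + b.b.0) has moves —a→ s2, —b→ s3, —c→ s4, —c→ s5
  s2 = 0 | c.0 | (0 | 0 | c.0) | ((0 + 0)\{b} + b.b.0) has moves —b→ s6, —c→ s7, —c→ s8
  s3 = a.0 | c.0 | (0 | 0 | c.0) | b.0 has moves —a→ s6, —b→ s9, —c→ s10, —c→ s11
  s4 = a.0 | 0 | (0 | 0 | c.0) | ((0 + 0)\{b} + b.b.0) has moves —a→ s7, —b→ s10, —c→ s12
  s5 = a.0 | c.0 | (0 | 0 | 0) | ((0 + 0)\{b} + b.b.0) has moves —a→ s8, —b→ s11, —c→ s12
  s6 = 0 | c.0 | (0 | 0 | c.0) | b.0 has moves —b→ s13, —c→ s14, —c→ s15
  s7 = 0 | 0 | (0 | 0 | c.0) | ((0 + 0)\{b} + b.b.0) has moves —b→ s14, —c→ s16
  s8 = 0 | c.0 | (0 | 0 | 0) | ((0 + 0)\{b} + b.b.0) has moves —b→ s15, —c→ s16
  s9 = a.0 | c.0 | (0 | 0 | c.0) | 0 has moves —a→ s13, —c→ s17, —c→ s18
  s10 = a.0 | 0 | (0 | 0 | c.0) | b.0 has moves —a→ s14, —b→ s17, —c→ s19
  s11 = a.0 | c.0 | (0 | 0 | 0) | b.0 has moves —a→ s15, —b→ s18, —c→ s19
  s12 = a.0 | 0 | (0 | 0 | 0) | ((0 + 0)\{b} + b.b.0) has moves —a→ s16, —b→ s19
  s13 = 0 | c.0 | (0 | 0 | c.0) | 0 has moves —c→ s20, —c→ s21
  s14 = 0 | 0 | (0 | 0 | c.0) | b.0 has moves —b→ s20, —c→ s22
  s15 = 0 | c.0 | (0 | 0 | 0) | b.0 has moves —b→ s21, —c→ s22
  s16 = 0 | 0 | (0 | 0 | 0) | ((0 + 0)\{b} + b.b.0) has moves —b→ s22
  s17 = a.0 | 0 | (0 | 0 | c.0) | 0 has moves —a→ s20, —c→ s23
  s18 = a.0 | c.0 | (0 | 0 | 0) | 0 has moves —a→ s21, —c→ s23
  s19 = a.0 | 0 | (0 | 0 | 0) | b.0 has moves —a→ s22, —b→ s23
  s20 = 0 | 0 | (0 | 0 | c.0) | 0 has moves —c→ s24
  s21 = 0 | c.0 | (0 | 0 | 0) | 0 has moves —c→ s24
  s22 = 0 | 0 | (0 | 0 | 0) | b.0 has moves —b→ s24
  s23 = a.0 | 0 | (0 | 0 | 0) | 0 has moves —a→ s24
  s24 = 0 | 0 | (0 | 0 | 0) | 0 has moves stopped
Reachable graph of Q (25 states):
  t0 = a.(a.0 | c.0 | (0 | 0 | c.0) | ((0 + 0)\{b} + b.a.0)) has moves —a→ t1
  t1 = a.0 | c.0 | (0 | 0 | c.0) | ((0 + 0)\{b} + b.a.0) has moves —a→ t2, —b→ t3, —c→ t4, —c→ t5
  t2 = 0 | c.0 | (0 | 0 | c.0) | ((0 + 0)\{b} + b.a.0) has moves —b→ t6, —c→ t7, —c→ t8
  t3 = a.0 | c.0 | (0 | 0 | c.0) | a.0 has moves —a→ t6, —a→ t9, —c→ t10, —c→ t11
  t4 = a.0 | 0 | (0 | 0 | c.0) | ((0 + 0)\{b} + b.a.0) has moves —a→ t7, —b→ t10, —c→ t12
  t5 = a.0 | c.0 | (0 | 0 | 0) | ((0 + 0)\{b} + b.a.0) has moves —a→ t8, —b→ t11, —c→ t12
  t6 = 0 | c.0 | (0 | 0 | c.0) | a.0 has moves —a→ t13, —c→ t14, —c→ t15
  t7 = 0 | 0 | (0 | 0 | c.0) | ((0 + 0)\{b} + b.a.0) has moves —b→ t14, —c→ t16
  t8 = 0 | c.0 | (0 | 0 | 0) | ((0 + 0)\{b} + b.a.0) has moves —b→ t15, —c→ t16
  t9 = a.0 | c.0 | (0 | 0 | c.0) | 0 has moves —a→ t13, —c→ t17, —c→ t18
  t10 = a.0 | 0 | (0 | 0 | c.0) | a.0 has moves —a→ t14, —a→ t17, —c→ t19
  t11 = a.0 | c.0 | (0 | 0 | 0) | a.0 has moves —a→ t15, —a→ t18, —c→ t19
  t12 = a.0 | 0 | (0 | 0 | 0) | ((0 + 0)\{b} + b.a.0) has moves —a→ t16, —b→ t19
  t13 = 0 | c.0 | (0 | 0 | c.0) | 0 has moves —c→ t20, —c→ t21
  t14 = 0 | 0 | (0 | 0 | c.0) | a.0 has moves —a→ t20, —c→ t22
  t15 = 0 | c.0 | (0 | 0 | 0) | a.0 has moves —a→ t21, —c→ t22
  t16 = 0 | 0 | (0 | 0 | 0) | ((0 + 0)\{b} + b.a.0) has moves —b→ t22
  t17 = a.0 | 0 | (0 | 0 | c.0) | 0 has moves —a→ t20, —c→ t23
  t18 = a.0 | c.0 | (0 | 0 | 0) | 0 has moves —a→ t21, —c→ t23
  t19 = a.0 | 0 | (0 | 0 | 0) | a.0 has moves —a→ t22, —a→ t23
  t20 = 0 | 0 | (0 | 0 | c.0) | 0 has moves —c→ t24
  t21 = 0 | c.0 | (0 | 0 | 0) | 0 has moves —c→ t24
  t22 = 0 | 0 | (0 | 0 | 0) | a.0 has moves —a→ t24
  t23 = a.0 | 0 | (0 | 0 | 0) | 0 has moves —a→ t24
  t24 = 0 | 0 | (0 | 0 | 0) | 0 has moves stopped
Bisimilarity quotient blocks:
  B0 = {s0}
  B1 = {s1}
  B2 = {s4, s5}
  B3 = {s12}
  B4 = {s19}
  B5 = {s22}
  B6 = {s24, t24}
  B7 = {s23, t22, t23}
  B8 = {s16}
  B9 = {s10, s11}
  B10 = {s14, s15}
  B11 = {s20, s21, t20, t21}
  B12 = {s17, s18, t14, t15, t17, t18}
  B13 = {s7, s8}
  B14 = {s3}
  B15 = {s6}
  B16 = {s13, t13}
  B17 = {s9, t6, t9}
  B18 = {s2}
  B19 = {t0}
  B20 = {t1}
  B21 = {t4, t5}
  B22 = {t10, t11}
  B23 = {t19}
  B24 = {t12}
  B25 = {t16}
  B26 = {t7, t8}
  B27 = {t2}
  B28 = {t3}
s0 ∈ B0, t0 ∈ B19 → different blocks

not bisimilar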